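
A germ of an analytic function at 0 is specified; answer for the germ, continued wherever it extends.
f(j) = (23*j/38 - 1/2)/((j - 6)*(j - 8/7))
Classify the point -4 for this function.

Denominator factors: j - 6 = -10 at j = -4; j - 8/7 = -36/7 at j = -4 — none vanishes.
So the germ continues analytically to -4.

The point is a regular point.


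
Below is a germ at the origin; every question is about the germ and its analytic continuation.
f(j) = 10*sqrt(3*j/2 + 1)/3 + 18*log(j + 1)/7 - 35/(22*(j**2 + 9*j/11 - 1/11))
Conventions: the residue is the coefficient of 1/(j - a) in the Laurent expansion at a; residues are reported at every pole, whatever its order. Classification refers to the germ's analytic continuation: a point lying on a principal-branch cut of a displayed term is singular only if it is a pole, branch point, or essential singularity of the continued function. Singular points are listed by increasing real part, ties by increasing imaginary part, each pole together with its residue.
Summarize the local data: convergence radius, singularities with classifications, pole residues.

Radius of convergence at 0: -9/22 + (5/22)*sqrt(5).
At -1: a logarithmic branch point.
At -9/22 - (5/22)*sqrt(5): a pole of order 1; residue (7/10)*sqrt(5).
At -2/3: an algebraic (square-root) branch point.
At -9/22 + (5/22)*sqrt(5): a pole of order 1; residue -(7/10)*sqrt(5).

Denominator factor (j**2 + 9*j/11 - 1/11): discriminant 125/121, real irrational roots -9/22 + (5/22)*sqrt(5) and -9/22 - (5/22)*sqrt(5); poles of order 1, moduli -9/22 + (5/22)*sqrt(5) and 9/22 + (5/22)*sqrt(5).
Branch term (10/3)*sqrt(1 - j/(-2/3)): its argument vanishes at j = -2/3, a square-root branch point, modulus 2/3.
Branch term (18/7)*log(1 - j/(-1)): its argument vanishes at j = -1, a logarithmic branch point, modulus 1.
The radius of convergence is the smallest modulus among the singular points: -9/22 + (5/22)*sqrt(5).
The branch terms are analytic at -9/22 - (5/22)*sqrt(5) and contribute nothing to the residue; only the rational part matters.
The factor j**2 + 9*j/11 - 1/11 splits as (j - a)(j - a') with a = -9/22 - (5/22)*sqrt(5), a' = -9/22 + (5/22)*sqrt(5). At the order-1 pole a set g(j) = (j - a)*(rational part) = [-35/22] / (j - a').
Simple pole: residue = g(a) at a = -9/22 - (5/22)*sqrt(5), which is (7/10)*sqrt(5).
The branch terms are analytic at -9/22 + (5/22)*sqrt(5) and contribute nothing to the residue; only the rational part matters.
The factor j**2 + 9*j/11 - 1/11 splits as (j - a)(j - a') with a = -9/22 + (5/22)*sqrt(5), a' = -9/22 - (5/22)*sqrt(5). At the order-1 pole a set g(j) = (j - a)*(rational part) = [-35/22] / (j - a').
Simple pole: residue = g(a) at a = -9/22 + (5/22)*sqrt(5), which is -(7/10)*sqrt(5).
List the singular points by increasing real part (a conjugate pair: the negative imaginary part first).


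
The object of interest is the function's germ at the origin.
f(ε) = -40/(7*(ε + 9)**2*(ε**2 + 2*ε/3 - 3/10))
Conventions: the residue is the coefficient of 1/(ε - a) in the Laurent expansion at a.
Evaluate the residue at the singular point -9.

The residue is -208000/11718189.

At the order-2 pole -9 set g(ε) = (ε - (-9))^2*f(ε) = -40/(7*(ε**2 + 2*ε/3 - 3/10)).
Order-2 pole: residue = g'(a); g'(-9) = -208000/11718189, so the residue is -208000/11718189.


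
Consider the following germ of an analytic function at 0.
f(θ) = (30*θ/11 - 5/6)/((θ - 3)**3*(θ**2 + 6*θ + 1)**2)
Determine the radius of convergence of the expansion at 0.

The radius of convergence is 3 - (2)*sqrt(2).

Denominator factor (θ - 3)^3: pole of order 3 at 3, modulus 3.
Denominator factor (θ**2 + 6*θ + 1)^2: discriminant 32, real irrational roots -3 + (2)*sqrt(2) and -3 - (2)*sqrt(2); poles of order 2, moduli 3 - (2)*sqrt(2) and 3 + (2)*sqrt(2).
The radius of convergence is the smallest modulus among the singular points: 3 - (2)*sqrt(2).


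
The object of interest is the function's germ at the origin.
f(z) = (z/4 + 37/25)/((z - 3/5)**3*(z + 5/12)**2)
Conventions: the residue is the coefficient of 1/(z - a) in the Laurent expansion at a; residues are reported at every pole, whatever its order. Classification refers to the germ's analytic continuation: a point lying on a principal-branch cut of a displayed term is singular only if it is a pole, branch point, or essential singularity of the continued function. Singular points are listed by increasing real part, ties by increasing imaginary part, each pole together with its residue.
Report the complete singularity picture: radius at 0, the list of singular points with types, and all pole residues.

Radius of convergence at 0: 5/12.
At -5/12: a pole of order 2; residue -56786400/13845841.
At 3/5: a pole of order 3; residue 56786400/13845841.

Denominator factor (z + 5/12)^2: pole of order 2 at -5/12, modulus 5/12.
Denominator factor (z - 3/5)^3: pole of order 3 at 3/5, modulus 3/5.
The radius of convergence is the smallest modulus among the singular points: 5/12.
At the order-2 pole -5/12 set g(z) = (z - (-5/12))^2*f(z) = (z/4 + 37/25)/(z - 3/5)**3.
Order-2 pole: residue = g'(a); g'(-5/12) = -56786400/13845841, so the residue is -56786400/13845841.
At the order-3 pole 3/5 set g(z) = (z - (3/5))^3*f(z) = (z/4 + 37/25)/(z + 5/12)**2.
Order-3 pole: residue = g''(a)/2; g''(3/5) = 113572800/13845841, so the residue is 56786400/13845841.
List the singular points by increasing real part (a conjugate pair: the negative imaginary part first).


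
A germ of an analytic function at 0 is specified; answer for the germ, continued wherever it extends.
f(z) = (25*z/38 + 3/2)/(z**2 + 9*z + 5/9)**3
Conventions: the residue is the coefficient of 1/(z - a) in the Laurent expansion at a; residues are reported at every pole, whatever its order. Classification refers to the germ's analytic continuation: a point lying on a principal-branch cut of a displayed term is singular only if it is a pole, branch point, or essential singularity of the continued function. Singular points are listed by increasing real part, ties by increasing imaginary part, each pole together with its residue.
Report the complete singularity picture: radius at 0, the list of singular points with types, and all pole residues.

Denominator factor (z**2 + 9*z + 5/9)^3: discriminant 709/9, real irrational roots -9/2 + (1/6)*sqrt(709) and -9/2 - (1/6)*sqrt(709); poles of order 3, moduli 9/2 - (1/6)*sqrt(709) and 9/2 + (1/6)*sqrt(709).
The radius of convergence is the smallest modulus among the singular points: 9/2 - (1/6)*sqrt(709).
The factor z**2 + 9*z + 5/9 splits as (z - a)(z - a') with a = -9/2 - (1/6)*sqrt(709), a' = -9/2 + (1/6)*sqrt(709). At the order-3 pole a set g(z) = (z - a)^3*f(z) = [25*z/38 + 3/2] / (z - a')^3.
Order-3 pole: residue = g''(a)/2; g''(-9/2 - (1/6)*sqrt(709)) = (80919/6771615751)*sqrt(709), so the residue is (80919/13543231502)*sqrt(709).
The factor z**2 + 9*z + 5/9 splits as (z - a)(z - a') with a = -9/2 + (1/6)*sqrt(709), a' = -9/2 - (1/6)*sqrt(709). At the order-3 pole a set g(z) = (z - a)^3*f(z) = [25*z/38 + 3/2] / (z - a')^3.
Order-3 pole: residue = g''(a)/2; g''(-9/2 + (1/6)*sqrt(709)) = -(80919/6771615751)*sqrt(709), so the residue is -(80919/13543231502)*sqrt(709).
List the singular points by increasing real part (a conjugate pair: the negative imaginary part first).

Radius of convergence at 0: 9/2 - (1/6)*sqrt(709).
At -9/2 - (1/6)*sqrt(709): a pole of order 3; residue (80919/13543231502)*sqrt(709).
At -9/2 + (1/6)*sqrt(709): a pole of order 3; residue -(80919/13543231502)*sqrt(709).


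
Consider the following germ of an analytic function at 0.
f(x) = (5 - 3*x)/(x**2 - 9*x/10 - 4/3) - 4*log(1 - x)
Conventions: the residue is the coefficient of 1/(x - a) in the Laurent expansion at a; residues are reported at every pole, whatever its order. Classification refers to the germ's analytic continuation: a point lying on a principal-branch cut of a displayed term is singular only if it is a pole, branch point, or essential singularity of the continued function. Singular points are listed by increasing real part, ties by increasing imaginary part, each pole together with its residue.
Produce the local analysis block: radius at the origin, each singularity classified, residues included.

Radius of convergence at 0: -9/20 + (1/60)*sqrt(5529).
At 9/20 - (1/60)*sqrt(5529): a pole of order 1; residue -3/2 - (73/3686)*sqrt(5529).
At 1: a logarithmic branch point.
At 9/20 + (1/60)*sqrt(5529): a pole of order 1; residue -3/2 + (73/3686)*sqrt(5529).

Denominator factor (x**2 - 9*x/10 - 4/3): discriminant 1843/300, real irrational roots 9/20 + (1/60)*sqrt(5529) and 9/20 - (1/60)*sqrt(5529); poles of order 1, moduli 9/20 + (1/60)*sqrt(5529) and -9/20 + (1/60)*sqrt(5529).
Branch term (-4)*log(1 - x/(1)): its argument vanishes at x = 1, a logarithmic branch point, modulus 1.
The radius of convergence is the smallest modulus among the singular points: -9/20 + (1/60)*sqrt(5529).
The branch term is analytic at 9/20 - (1/60)*sqrt(5529) and contributes nothing to the residue; only the rational part matters.
The factor x**2 - 9*x/10 - 4/3 splits as (x - a)(x - a') with a = 9/20 - (1/60)*sqrt(5529), a' = 9/20 + (1/60)*sqrt(5529). At the order-1 pole a set g(x) = (x - a)*(rational part) = [5 - 3*x] / (x - a').
Simple pole: residue = g(a) at a = 9/20 - (1/60)*sqrt(5529), which is -3/2 - (73/3686)*sqrt(5529).
The branch term is analytic at 9/20 + (1/60)*sqrt(5529) and contributes nothing to the residue; only the rational part matters.
The factor x**2 - 9*x/10 - 4/3 splits as (x - a)(x - a') with a = 9/20 + (1/60)*sqrt(5529), a' = 9/20 - (1/60)*sqrt(5529). At the order-1 pole a set g(x) = (x - a)*(rational part) = [5 - 3*x] / (x - a').
Simple pole: residue = g(a) at a = 9/20 + (1/60)*sqrt(5529), which is -3/2 + (73/3686)*sqrt(5529).
List the singular points by increasing real part (a conjugate pair: the negative imaginary part first).


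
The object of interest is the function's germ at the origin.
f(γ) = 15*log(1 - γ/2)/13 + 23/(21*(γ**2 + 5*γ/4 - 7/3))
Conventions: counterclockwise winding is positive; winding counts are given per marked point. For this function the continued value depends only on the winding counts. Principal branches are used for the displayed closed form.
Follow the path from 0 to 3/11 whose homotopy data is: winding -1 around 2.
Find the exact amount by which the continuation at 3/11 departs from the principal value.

Continued minus principal equals -(30/13)*pi*i.

The rational part is single-valued and drops out of the difference; each branch term changes only by its own monodromy.
(15/13)*log(1 - γ/(2)): each positive loop around 2 adds 2*pi*i to the log, so winding -1 contributes (15/13)*(-1)*2*pi*i = -(30/13)*pi*i.
Summing the contributions at γ = 3/11 gives -(30/13)*pi*i.


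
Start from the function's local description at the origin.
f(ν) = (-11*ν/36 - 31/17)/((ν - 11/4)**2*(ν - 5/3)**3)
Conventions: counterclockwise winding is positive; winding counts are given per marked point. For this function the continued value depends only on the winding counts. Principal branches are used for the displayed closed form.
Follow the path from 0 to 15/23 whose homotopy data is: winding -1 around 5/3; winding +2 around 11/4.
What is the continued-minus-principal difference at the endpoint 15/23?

The function is rational, hence single-valued: continuing it around any pole returns the same value, so the difference is 0.

Continued minus principal equals 0.


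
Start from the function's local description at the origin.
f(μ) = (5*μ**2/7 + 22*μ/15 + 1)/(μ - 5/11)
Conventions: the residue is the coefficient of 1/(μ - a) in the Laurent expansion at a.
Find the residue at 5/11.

At the order-1 pole 5/11 set g(μ) = (μ - (5/11))*f(μ) = 5*μ**2/7 + 22*μ/15 + 1.
Simple pole: residue = g(a) at a = 5/11, which is 4610/2541.

The residue is 4610/2541.


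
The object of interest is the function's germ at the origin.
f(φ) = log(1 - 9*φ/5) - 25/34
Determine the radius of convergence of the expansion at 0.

Branch term (1)*log(1 - φ/(5/9)): its argument vanishes at φ = 5/9, a logarithmic branch point, modulus 5/9.
The radius of convergence is the smallest modulus among the singular points: 5/9.

The radius of convergence is 5/9.


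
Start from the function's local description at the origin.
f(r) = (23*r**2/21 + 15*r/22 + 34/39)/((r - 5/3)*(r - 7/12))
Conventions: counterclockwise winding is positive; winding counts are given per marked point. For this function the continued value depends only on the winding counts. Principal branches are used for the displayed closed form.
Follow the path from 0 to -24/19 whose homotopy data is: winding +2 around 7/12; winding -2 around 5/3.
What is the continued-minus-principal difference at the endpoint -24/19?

Continued minus principal equals 0.

The function is rational, hence single-valued: continuing it around any pole returns the same value, so the difference is 0.


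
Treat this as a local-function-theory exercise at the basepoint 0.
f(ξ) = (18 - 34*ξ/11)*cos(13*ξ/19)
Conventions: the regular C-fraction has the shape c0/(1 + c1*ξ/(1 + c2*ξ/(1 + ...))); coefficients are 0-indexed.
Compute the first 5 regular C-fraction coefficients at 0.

The regular C-fraction coefficients are [18, 17/99, -1865027/1215126, 16731/12274, 474045/3730054].

Taylor coefficients (expand at 0): a_0 = 18, a_1 = -34/11, a_2 = -1521/361, a_3 = 2873/3971, a_4 = 85683/521284.
c0 = a_0 = 18. Peel one level at a time: if S = 1 + c*ξ/S' with S'(0) = 1, then c is the ξ-coefficient of S and S' = c*ξ/(S - 1).
S_1 = c0/f = 1 + (17/99)*ξ + (1865027/7076322)*ξ^2 + ...; c1 = 17/99.
S_2 = c1*ξ/(S_1 - 1) = 1 + (-1865027/1215126)*ξ + (315189563/150651076)*ξ^2 + ...; c2 = -1865027/1215126.
S_3 = c2*ξ/(S_2 - 1) = 1 + (16731/12274)*ξ + (-466543935/2693098988)*ξ^2 + ...; c3 = 16731/12274.
S_4 = c3*ξ/(S_3 - 1) = 1 + (474045/3730054)*ξ + ...; c4 = 474045/3730054.


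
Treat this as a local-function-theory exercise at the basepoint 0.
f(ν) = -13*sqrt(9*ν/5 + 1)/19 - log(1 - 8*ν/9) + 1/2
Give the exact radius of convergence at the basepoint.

Branch term (-13/19)*sqrt(1 - ν/(-5/9)): its argument vanishes at ν = -5/9, a square-root branch point, modulus 5/9.
Branch term (-1)*log(1 - ν/(9/8)): its argument vanishes at ν = 9/8, a logarithmic branch point, modulus 9/8.
The radius of convergence is the smallest modulus among the singular points: 5/9.

The radius of convergence is 5/9.


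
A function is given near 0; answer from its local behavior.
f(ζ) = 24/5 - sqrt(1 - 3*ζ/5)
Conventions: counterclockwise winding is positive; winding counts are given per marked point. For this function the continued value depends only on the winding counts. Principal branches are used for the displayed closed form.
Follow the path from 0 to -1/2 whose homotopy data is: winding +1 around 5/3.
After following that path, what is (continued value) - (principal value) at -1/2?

Continued minus principal equals (1/5)*sqrt(130).

The rational part is single-valued and drops out of the difference; each branch term changes only by its own monodromy.
(-1)*sqrt(1 - ζ/(5/3)): winding +1 is odd, the square root flips sign, contributing -2*(-1)*sqrt(1 - (-1/2)/(5/3)) = -2*(-1)*sqrt(13/10) = (1/5)*sqrt(130).
Summing the contributions at ζ = -1/2 gives (1/5)*sqrt(130).


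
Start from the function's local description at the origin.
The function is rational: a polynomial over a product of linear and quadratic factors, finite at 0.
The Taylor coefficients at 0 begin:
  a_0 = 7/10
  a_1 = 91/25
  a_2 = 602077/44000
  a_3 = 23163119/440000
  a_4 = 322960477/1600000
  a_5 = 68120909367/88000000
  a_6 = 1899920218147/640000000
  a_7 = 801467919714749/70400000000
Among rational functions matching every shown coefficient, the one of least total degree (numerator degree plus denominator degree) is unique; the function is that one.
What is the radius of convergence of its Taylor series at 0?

No rational of total degree below 6 reproduces all 8 coefficients; solving the [2/4] Pade equations on them gives f(γ) = (-29*γ**2/11 + 12*γ + 8)/((γ + 4)**2*(γ**2 - 3*γ + 5/7)), whose expansion matches every shown term.
Denominator factor (γ**2 - 3*γ + 5/7): discriminant 43/7, real irrational roots 3/2 + (1/14)*sqrt(301) and 3/2 - (1/14)*sqrt(301); poles of order 1, moduli 3/2 + (1/14)*sqrt(301) and 3/2 - (1/14)*sqrt(301).
Denominator factor (γ + 4)^2: pole of order 2 at -4, modulus 4.
The radius of convergence is the smallest modulus among the singular points: 3/2 - (1/14)*sqrt(301).

The radius of convergence is 3/2 - (1/14)*sqrt(301).


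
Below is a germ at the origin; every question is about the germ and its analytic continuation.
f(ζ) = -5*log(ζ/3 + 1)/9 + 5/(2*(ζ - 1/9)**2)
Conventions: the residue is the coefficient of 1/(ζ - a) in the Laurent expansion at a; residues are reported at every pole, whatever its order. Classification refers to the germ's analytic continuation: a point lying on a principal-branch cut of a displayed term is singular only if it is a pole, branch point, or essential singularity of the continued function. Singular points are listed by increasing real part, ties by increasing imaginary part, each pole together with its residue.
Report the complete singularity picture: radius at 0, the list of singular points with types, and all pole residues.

Radius of convergence at 0: 1/9.
At -3: a logarithmic branch point.
At 1/9: a pole of order 2; residue 0.

Denominator factor (ζ - 1/9)^2: pole of order 2 at 1/9, modulus 1/9.
Branch term (-5/9)*log(1 - ζ/(-3)): its argument vanishes at ζ = -3, a logarithmic branch point, modulus 3.
The radius of convergence is the smallest modulus among the singular points: 1/9.
The branch term is analytic at 1/9 and contributes nothing to the residue; only the rational part matters.
At the order-2 pole 1/9 set g(ζ) = (ζ - (1/9))^2*(rational part) = 5/2.
Order-2 pole: residue = g'(a); g'(1/9) = 0, so the residue is 0.
List the singular points by increasing real part (a conjugate pair: the negative imaginary part first).


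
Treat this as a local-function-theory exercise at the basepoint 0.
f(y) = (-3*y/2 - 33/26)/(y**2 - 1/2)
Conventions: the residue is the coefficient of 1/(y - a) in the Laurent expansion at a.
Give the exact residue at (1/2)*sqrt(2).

The factor y**2 - 1/2 splits as (y - a)(y - a') with a = (1/2)*sqrt(2), a' = -(1/2)*sqrt(2). At the order-1 pole a set g(y) = (y - a)*f(y) = [-3*y/2 - 33/26] / (y - a').
Simple pole: residue = g(a) at a = (1/2)*sqrt(2), which is -3/4 - (33/52)*sqrt(2).

The residue is -3/4 - (33/52)*sqrt(2).


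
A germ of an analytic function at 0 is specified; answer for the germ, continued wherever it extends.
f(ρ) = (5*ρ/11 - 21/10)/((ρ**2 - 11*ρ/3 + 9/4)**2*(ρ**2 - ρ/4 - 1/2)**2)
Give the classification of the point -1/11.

Denominator factors: ρ**2 - ρ/4 - 1/2 = -227/484 at ρ = -1/11; ρ**2 - 11*ρ/3 + 9/4 = 3763/1452 at ρ = -1/11 — none vanishes.
So the germ continues analytically to -1/11.

The point is a regular point.


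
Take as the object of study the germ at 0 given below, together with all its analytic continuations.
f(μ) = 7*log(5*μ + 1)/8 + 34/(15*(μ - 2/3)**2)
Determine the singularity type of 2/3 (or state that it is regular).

The point is a pole of order 2.

The denominator factor μ - 2/3 vanishes at 2/3 and appears to the power 2; the numerator there equals 34/15, nonzero, and no other factor vanishes.
The branch terms are analytic at this point.
Hence a pole whose order is the multiplicity, 2.


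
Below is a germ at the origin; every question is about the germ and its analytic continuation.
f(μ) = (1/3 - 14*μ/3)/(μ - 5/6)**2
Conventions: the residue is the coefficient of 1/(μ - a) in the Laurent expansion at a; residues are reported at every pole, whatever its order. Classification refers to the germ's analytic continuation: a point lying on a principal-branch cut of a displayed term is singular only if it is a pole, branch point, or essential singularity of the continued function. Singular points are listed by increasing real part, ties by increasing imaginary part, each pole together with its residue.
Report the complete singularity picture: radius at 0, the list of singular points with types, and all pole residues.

Denominator factor (μ - 5/6)^2: pole of order 2 at 5/6, modulus 5/6.
The radius of convergence is the smallest modulus among the singular points: 5/6.
At the order-2 pole 5/6 set g(μ) = (μ - (5/6))^2*f(μ) = 1/3 - 14*μ/3.
Order-2 pole: residue = g'(a); g'(5/6) = -14/3, so the residue is -14/3.

Radius of convergence at 0: 5/6.
At 5/6: a pole of order 2; residue -14/3.


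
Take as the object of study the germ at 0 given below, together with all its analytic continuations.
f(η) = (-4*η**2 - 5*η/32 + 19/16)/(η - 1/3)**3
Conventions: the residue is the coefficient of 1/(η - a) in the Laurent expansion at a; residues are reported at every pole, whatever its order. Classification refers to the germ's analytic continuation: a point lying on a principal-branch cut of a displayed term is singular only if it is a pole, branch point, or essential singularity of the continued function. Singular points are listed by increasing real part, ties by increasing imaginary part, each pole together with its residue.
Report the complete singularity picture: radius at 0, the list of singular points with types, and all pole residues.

Radius of convergence at 0: 1/3.
At 1/3: a pole of order 3; residue -4.

Denominator factor (η - 1/3)^3: pole of order 3 at 1/3, modulus 1/3.
The radius of convergence is the smallest modulus among the singular points: 1/3.
At the order-3 pole 1/3 set g(η) = (η - (1/3))^3*f(η) = -4*η**2 - 5*η/32 + 19/16.
Order-3 pole: residue = g''(a)/2; g''(1/3) = -8, so the residue is -4.


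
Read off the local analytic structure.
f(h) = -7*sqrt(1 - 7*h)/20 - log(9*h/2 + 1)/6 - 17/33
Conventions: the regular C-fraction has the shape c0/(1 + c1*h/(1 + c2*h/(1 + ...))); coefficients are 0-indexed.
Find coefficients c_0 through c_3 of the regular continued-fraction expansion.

Taylor coefficients (expand at 0): a_0 = -571/660, a_1 = 19/40, a_2 = 613/160, a_3 = 781/320.
c0 = a_0 = -571/660. Peel one level at a time: if S = 1 + c*h/S' with S'(0) = 1, then c is the h-coefficient of S and S' = c*h/(S - 1).
S_1 = c0/f = 1 + (627/1142)*h + (12337017/2608328)*h^2 + ...; c1 = 627/1142.
S_2 = c1*h/(S_1 - 1) = 1 + (-373849/43396)*h + (346091/5776)*h^2 + ...; c2 = -373849/43396.
S_3 = c2*h/(S_2 - 1) = 1 + (197617961/28412524)*h + ...; c3 = 197617961/28412524.

The regular C-fraction coefficients are [-571/660, 627/1142, -373849/43396, 197617961/28412524].


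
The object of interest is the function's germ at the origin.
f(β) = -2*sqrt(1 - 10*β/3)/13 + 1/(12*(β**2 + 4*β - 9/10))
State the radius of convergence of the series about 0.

The radius of convergence is -2 + (7/10)*sqrt(10).

Denominator factor (β**2 + 4*β - 9/10): discriminant 98/5, real irrational roots -2 + (7/10)*sqrt(10) and -2 - (7/10)*sqrt(10); poles of order 1, moduli -2 + (7/10)*sqrt(10) and 2 + (7/10)*sqrt(10).
Branch term (-2/13)*sqrt(1 - β/(3/10)): its argument vanishes at β = 3/10, a square-root branch point, modulus 3/10.
The radius of convergence is the smallest modulus among the singular points: -2 + (7/10)*sqrt(10).


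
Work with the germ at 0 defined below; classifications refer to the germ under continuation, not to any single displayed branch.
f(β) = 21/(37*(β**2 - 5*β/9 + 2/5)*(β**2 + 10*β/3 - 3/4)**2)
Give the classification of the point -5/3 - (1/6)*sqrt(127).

The denominator factor β**2 + 10*β/3 - 3/4 vanishes at -5/3 - (1/6)*sqrt(127) and appears to the power 2; the numerator there equals 21/37, nonzero, and no other factor vanishes.
Hence a pole whose order is the multiplicity, 2.

The point is a pole of order 2.


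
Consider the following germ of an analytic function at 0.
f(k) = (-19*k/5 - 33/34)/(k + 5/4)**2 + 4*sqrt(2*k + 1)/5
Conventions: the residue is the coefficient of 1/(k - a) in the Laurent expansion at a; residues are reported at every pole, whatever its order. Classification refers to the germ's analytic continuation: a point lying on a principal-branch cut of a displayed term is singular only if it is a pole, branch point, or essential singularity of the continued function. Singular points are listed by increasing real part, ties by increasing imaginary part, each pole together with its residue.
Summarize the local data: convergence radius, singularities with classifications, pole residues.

Denominator factor (k + 5/4)^2: pole of order 2 at -5/4, modulus 5/4.
Branch term (4/5)*sqrt(1 - k/(-1/2)): its argument vanishes at k = -1/2, a square-root branch point, modulus 1/2.
The radius of convergence is the smallest modulus among the singular points: 1/2.
The branch term is analytic at -5/4 and contributes nothing to the residue; only the rational part matters.
At the order-2 pole -5/4 set g(k) = (k - (-5/4))^2*(rational part) = -19*k/5 - 33/34.
Order-2 pole: residue = g'(a); g'(-5/4) = -19/5, so the residue is -19/5.
List the singular points by increasing real part (a conjugate pair: the negative imaginary part first).

Radius of convergence at 0: 1/2.
At -5/4: a pole of order 2; residue -19/5.
At -1/2: an algebraic (square-root) branch point.


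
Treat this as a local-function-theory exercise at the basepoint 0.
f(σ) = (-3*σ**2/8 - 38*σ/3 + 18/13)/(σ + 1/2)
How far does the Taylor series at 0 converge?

The radius of convergence is 1/2.

Denominator factor (σ + 1/2): pole of order 1 at -1/2, modulus 1/2.
The radius of convergence is the smallest modulus among the singular points: 1/2.


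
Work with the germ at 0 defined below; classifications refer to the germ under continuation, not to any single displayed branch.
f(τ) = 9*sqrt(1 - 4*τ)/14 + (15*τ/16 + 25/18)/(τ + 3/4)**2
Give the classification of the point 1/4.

The point is an algebraic (square-root) branch point.

The term (9/14)*sqrt(1 - τ/(1/4)) has argument 1 - 1/4/(1/4) = 0 at 1/4: a square-root (algebraic, two-sheeted) branch point; the remaining terms are analytic or single-valued there.


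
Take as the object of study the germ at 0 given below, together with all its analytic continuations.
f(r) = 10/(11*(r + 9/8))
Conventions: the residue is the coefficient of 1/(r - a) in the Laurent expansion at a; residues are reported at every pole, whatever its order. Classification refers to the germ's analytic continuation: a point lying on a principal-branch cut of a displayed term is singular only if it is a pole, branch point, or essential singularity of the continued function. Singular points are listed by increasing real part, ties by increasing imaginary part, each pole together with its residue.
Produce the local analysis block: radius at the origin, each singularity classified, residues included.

Radius of convergence at 0: 9/8.
At -9/8: a pole of order 1; residue 10/11.

Denominator factor (r + 9/8): pole of order 1 at -9/8, modulus 9/8.
The radius of convergence is the smallest modulus among the singular points: 9/8.
At the order-1 pole -9/8 set g(r) = (r - (-9/8))*f(r) = 10/11.
Simple pole: residue = g(a) at a = -9/8, which is 10/11.


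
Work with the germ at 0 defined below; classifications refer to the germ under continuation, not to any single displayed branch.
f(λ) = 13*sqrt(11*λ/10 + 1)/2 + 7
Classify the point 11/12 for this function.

The point is a regular point.

There is no denominator, hence no pole anywhere.
Branch term sqrt(1 - λ/(-10/11)): argument at 11/12 is 241/120, nonzero, so 11/12 is not its branch point (a point on a principal cut is still regular for the continued germ).
So the germ continues analytically to 11/12.


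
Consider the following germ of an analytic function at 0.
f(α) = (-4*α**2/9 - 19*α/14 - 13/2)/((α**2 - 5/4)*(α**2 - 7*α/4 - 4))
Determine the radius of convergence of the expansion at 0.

Denominator factor (α**2 - 7*α/4 - 4): discriminant 305/16, real irrational roots 7/8 + (1/8)*sqrt(305) and 7/8 - (1/8)*sqrt(305); poles of order 1, moduli 7/8 + (1/8)*sqrt(305) and -7/8 + (1/8)*sqrt(305).
Denominator factor (α**2 - 5/4): discriminant 5, real irrational roots (1/2)*sqrt(5) and -(1/2)*sqrt(5); poles of order 1, moduli (1/2)*sqrt(5) and (1/2)*sqrt(5).
The radius of convergence is the smallest modulus among the singular points: (1/2)*sqrt(5).

The radius of convergence is (1/2)*sqrt(5).


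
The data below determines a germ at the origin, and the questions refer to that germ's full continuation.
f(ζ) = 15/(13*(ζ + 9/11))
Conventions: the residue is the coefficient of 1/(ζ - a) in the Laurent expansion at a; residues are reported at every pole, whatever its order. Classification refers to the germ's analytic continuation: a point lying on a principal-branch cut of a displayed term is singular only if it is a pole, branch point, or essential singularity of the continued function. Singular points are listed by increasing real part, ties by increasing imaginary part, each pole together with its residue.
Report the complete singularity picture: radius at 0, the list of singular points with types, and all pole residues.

Denominator factor (ζ + 9/11): pole of order 1 at -9/11, modulus 9/11.
The radius of convergence is the smallest modulus among the singular points: 9/11.
At the order-1 pole -9/11 set g(ζ) = (ζ - (-9/11))*f(ζ) = 15/13.
Simple pole: residue = g(a) at a = -9/11, which is 15/13.

Radius of convergence at 0: 9/11.
At -9/11: a pole of order 1; residue 15/13.


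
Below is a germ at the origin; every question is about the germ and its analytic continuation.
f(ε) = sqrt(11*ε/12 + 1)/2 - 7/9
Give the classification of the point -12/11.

The term (1/2)*sqrt(1 - ε/(-12/11)) has argument 1 - -12/11/(-12/11) = 0 at -12/11: a square-root (algebraic, two-sheeted) branch point; the remaining terms are analytic or single-valued there.

The point is an algebraic (square-root) branch point.


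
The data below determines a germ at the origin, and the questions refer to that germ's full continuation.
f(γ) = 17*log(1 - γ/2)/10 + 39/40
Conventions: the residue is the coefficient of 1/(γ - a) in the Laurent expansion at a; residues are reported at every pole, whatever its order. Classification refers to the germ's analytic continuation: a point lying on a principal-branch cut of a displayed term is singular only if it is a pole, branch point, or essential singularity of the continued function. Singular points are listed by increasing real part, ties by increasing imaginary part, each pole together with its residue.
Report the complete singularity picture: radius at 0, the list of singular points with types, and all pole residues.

Branch term (17/10)*log(1 - γ/(2)): its argument vanishes at γ = 2, a logarithmic branch point, modulus 2.
The radius of convergence is the smallest modulus among the singular points: 2.

Radius of convergence at 0: 2.
At 2: a logarithmic branch point.


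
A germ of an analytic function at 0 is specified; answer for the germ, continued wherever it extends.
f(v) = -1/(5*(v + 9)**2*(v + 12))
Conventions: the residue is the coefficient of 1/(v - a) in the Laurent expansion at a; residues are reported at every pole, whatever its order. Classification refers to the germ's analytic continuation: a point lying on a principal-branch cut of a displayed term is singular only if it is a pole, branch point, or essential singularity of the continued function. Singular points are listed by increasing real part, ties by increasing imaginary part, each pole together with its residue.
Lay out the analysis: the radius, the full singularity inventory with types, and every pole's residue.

Radius of convergence at 0: 9.
At -12: a pole of order 1; residue -1/45.
At -9: a pole of order 2; residue 1/45.

Denominator factor (v + 9)^2: pole of order 2 at -9, modulus 9.
Denominator factor (v + 12): pole of order 1 at -12, modulus 12.
The radius of convergence is the smallest modulus among the singular points: 9.
At the order-1 pole -12 set g(v) = (v - (-12))*f(v) = -1/(5*(v + 9)**2).
Simple pole: residue = g(a) at a = -12, which is -1/45.
At the order-2 pole -9 set g(v) = (v - (-9))^2*f(v) = -1/(5*(v + 12)).
Order-2 pole: residue = g'(a); g'(-9) = 1/45, so the residue is 1/45.
List the singular points by increasing real part (a conjugate pair: the negative imaginary part first).


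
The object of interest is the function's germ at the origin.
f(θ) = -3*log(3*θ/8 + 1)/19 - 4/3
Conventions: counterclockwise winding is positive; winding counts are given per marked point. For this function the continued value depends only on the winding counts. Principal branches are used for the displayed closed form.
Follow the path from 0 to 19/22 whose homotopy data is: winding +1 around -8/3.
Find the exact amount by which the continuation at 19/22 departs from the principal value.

Continued minus principal equals -(6/19)*pi*i.

The rational part is single-valued and drops out of the difference; each branch term changes only by its own monodromy.
(-3/19)*log(1 - θ/(-8/3)): each positive loop around -8/3 adds 2*pi*i to the log, so winding +1 contributes (-3/19)*(1)*2*pi*i = -(6/19)*pi*i.
Summing the contributions at θ = 19/22 gives -(6/19)*pi*i.


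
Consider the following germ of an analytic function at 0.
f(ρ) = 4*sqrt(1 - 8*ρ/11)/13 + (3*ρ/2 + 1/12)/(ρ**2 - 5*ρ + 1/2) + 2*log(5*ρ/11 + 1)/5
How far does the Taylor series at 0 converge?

The radius of convergence is 5/2 - (1/2)*sqrt(23).

Denominator factor (ρ**2 - 5*ρ + 1/2): discriminant 23, real irrational roots 5/2 + (1/2)*sqrt(23) and 5/2 - (1/2)*sqrt(23); poles of order 1, moduli 5/2 + (1/2)*sqrt(23) and 5/2 - (1/2)*sqrt(23).
Branch term (2/5)*log(1 - ρ/(-11/5)): its argument vanishes at ρ = -11/5, a logarithmic branch point, modulus 11/5.
Branch term (4/13)*sqrt(1 - ρ/(11/8)): its argument vanishes at ρ = 11/8, a square-root branch point, modulus 11/8.
The radius of convergence is the smallest modulus among the singular points: 5/2 - (1/2)*sqrt(23).


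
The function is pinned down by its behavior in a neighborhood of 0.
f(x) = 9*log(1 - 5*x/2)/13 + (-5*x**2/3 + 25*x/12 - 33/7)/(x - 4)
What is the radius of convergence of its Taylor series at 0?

The radius of convergence is 2/5.

Denominator factor (x - 4): pole of order 1 at 4, modulus 4.
Branch term (9/13)*log(1 - x/(2/5)): its argument vanishes at x = 2/5, a logarithmic branch point, modulus 2/5.
The radius of convergence is the smallest modulus among the singular points: 2/5.


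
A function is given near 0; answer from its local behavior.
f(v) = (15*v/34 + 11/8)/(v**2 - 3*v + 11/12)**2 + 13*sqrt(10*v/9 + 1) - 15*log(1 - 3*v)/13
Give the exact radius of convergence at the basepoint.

The radius of convergence is 1/3.

Denominator factor (v**2 - 3*v + 11/12)^2: discriminant 16/3, real irrational roots 3/2 + (2/3)*sqrt(3) and 3/2 - (2/3)*sqrt(3); poles of order 2, moduli 3/2 + (2/3)*sqrt(3) and 3/2 - (2/3)*sqrt(3).
Branch term (-15/13)*log(1 - v/(1/3)): its argument vanishes at v = 1/3, a logarithmic branch point, modulus 1/3.
Branch term (13)*sqrt(1 - v/(-9/10)): its argument vanishes at v = -9/10, a square-root branch point, modulus 9/10.
The radius of convergence is the smallest modulus among the singular points: 1/3.


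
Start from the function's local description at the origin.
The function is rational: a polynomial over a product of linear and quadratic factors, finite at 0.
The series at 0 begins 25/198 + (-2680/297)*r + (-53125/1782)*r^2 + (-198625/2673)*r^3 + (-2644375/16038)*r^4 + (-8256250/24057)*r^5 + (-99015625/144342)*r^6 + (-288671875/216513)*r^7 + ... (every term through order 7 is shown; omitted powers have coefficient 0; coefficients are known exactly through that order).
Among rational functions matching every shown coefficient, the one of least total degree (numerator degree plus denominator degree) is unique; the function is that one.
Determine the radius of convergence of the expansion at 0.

No rational of total degree below 4 reproduces all 8 coefficients; solving the [2/2] Pade equations on them gives f(r) = (2*r**2/9 - 17*r/5 + 1/22)/(r - 3/5)**2, whose expansion matches every shown term.
Denominator factor (r - 3/5)^2: pole of order 2 at 3/5, modulus 3/5.
The radius of convergence is the smallest modulus among the singular points: 3/5.

The radius of convergence is 3/5.


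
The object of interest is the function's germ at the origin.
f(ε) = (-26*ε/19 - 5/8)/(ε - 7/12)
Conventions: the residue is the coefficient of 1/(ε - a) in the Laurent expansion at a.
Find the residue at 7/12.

The residue is -649/456.

At the order-1 pole 7/12 set g(ε) = (ε - (7/12))*f(ε) = -26*ε/19 - 5/8.
Simple pole: residue = g(a) at a = 7/12, which is -649/456.


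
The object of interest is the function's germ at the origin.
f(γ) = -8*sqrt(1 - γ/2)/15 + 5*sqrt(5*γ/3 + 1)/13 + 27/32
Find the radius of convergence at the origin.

The radius of convergence is 3/5.

Branch term (5/13)*sqrt(1 - γ/(-3/5)): its argument vanishes at γ = -3/5, a square-root branch point, modulus 3/5.
Branch term (-8/15)*sqrt(1 - γ/(2)): its argument vanishes at γ = 2, a square-root branch point, modulus 2.
The radius of convergence is the smallest modulus among the singular points: 3/5.


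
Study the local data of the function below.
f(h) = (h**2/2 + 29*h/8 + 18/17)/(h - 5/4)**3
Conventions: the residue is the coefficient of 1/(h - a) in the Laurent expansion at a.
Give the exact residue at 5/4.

The residue is 1/2.

At the order-3 pole 5/4 set g(h) = (h - (5/4))^3*f(h) = h**2/2 + 29*h/8 + 18/17.
Order-3 pole: residue = g''(a)/2; g''(5/4) = 1, so the residue is 1/2.


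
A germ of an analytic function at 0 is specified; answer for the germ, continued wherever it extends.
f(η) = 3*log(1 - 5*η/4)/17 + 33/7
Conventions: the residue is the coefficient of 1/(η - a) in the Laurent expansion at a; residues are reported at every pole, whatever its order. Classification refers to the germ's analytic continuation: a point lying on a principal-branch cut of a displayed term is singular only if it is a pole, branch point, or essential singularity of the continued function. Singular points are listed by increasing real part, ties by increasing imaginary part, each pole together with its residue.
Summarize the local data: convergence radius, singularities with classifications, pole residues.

Radius of convergence at 0: 4/5.
At 4/5: a logarithmic branch point.

Branch term (3/17)*log(1 - η/(4/5)): its argument vanishes at η = 4/5, a logarithmic branch point, modulus 4/5.
The radius of convergence is the smallest modulus among the singular points: 4/5.


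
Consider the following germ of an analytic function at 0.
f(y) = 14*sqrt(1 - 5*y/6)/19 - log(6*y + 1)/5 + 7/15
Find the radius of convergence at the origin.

Branch term (-1/5)*log(1 - y/(-1/6)): its argument vanishes at y = -1/6, a logarithmic branch point, modulus 1/6.
Branch term (14/19)*sqrt(1 - y/(6/5)): its argument vanishes at y = 6/5, a square-root branch point, modulus 6/5.
The radius of convergence is the smallest modulus among the singular points: 1/6.

The radius of convergence is 1/6.


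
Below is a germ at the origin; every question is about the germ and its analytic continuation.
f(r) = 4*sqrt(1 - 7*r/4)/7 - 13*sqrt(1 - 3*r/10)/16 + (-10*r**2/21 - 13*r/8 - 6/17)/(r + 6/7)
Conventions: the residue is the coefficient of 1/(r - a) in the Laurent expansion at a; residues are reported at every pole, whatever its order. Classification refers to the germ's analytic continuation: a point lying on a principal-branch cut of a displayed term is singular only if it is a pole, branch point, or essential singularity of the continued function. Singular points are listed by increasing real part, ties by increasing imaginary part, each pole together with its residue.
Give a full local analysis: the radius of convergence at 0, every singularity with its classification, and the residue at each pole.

Denominator factor (r + 6/7): pole of order 1 at -6/7, modulus 6/7.
Branch term (-13/16)*sqrt(1 - r/(10/3)): its argument vanishes at r = 10/3, a square-root branch point, modulus 10/3.
Branch term (4/7)*sqrt(1 - r/(4/7)): its argument vanishes at r = 4/7, a square-root branch point, modulus 4/7.
The radius of convergence is the smallest modulus among the singular points: 4/7.
The branch terms are analytic at -6/7 and contribute nothing to the residue; only the rational part matters.
At the order-1 pole -6/7 set g(r) = (r - (-6/7))*(rational part) = -10*r**2/21 - 13*r/8 - 6/17.
Simple pole: residue = g(a) at a = -6/7, which is 16095/23324.
List the singular points by increasing real part (a conjugate pair: the negative imaginary part first).

Radius of convergence at 0: 4/7.
At -6/7: a pole of order 1; residue 16095/23324.
At 4/7: an algebraic (square-root) branch point.
At 10/3: an algebraic (square-root) branch point.
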